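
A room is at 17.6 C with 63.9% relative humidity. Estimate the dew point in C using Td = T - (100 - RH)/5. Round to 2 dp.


Td = 17.6 - (100-63.9)/5 = 10.38 C

10.38 C


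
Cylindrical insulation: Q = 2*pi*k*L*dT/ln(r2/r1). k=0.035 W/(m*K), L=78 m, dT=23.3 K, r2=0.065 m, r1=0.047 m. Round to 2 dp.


Q = 2*pi*0.035*78*23.3/ln(0.065/0.047) = 1232.63 W

1232.63 W


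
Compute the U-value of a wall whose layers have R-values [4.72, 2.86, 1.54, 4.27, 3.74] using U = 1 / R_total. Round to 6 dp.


R_total = 4.72 + 2.86 + 1.54 + 4.27 + 3.74 = 17.13
U = 1/17.13 = 0.058377

0.058377


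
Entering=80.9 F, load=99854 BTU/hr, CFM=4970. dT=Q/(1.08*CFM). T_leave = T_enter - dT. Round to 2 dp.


dT = 99854/(1.08*4970) = 18.6031
T_leave = 80.9 - 18.6031 = 62.30 F

62.30 F


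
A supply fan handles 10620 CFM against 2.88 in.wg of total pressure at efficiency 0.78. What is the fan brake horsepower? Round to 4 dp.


BHP = 10620 * 2.88 / (6356 * 0.78) = 6.1693 hp

6.1693 hp


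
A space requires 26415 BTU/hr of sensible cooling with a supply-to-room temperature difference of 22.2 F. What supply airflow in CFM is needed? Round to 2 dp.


CFM = 26415 / (1.08 * 22.2) = 1101.73

1101.73 CFM


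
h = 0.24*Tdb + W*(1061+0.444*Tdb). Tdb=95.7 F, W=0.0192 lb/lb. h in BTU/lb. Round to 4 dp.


h = 0.24*95.7 + 0.0192*(1061+0.444*95.7) = 44.1550 BTU/lb

44.1550 BTU/lb


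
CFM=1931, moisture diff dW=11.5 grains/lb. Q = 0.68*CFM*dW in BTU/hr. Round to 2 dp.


Q = 0.68 * 1931 * 11.5 = 15100.42 BTU/hr

15100.42 BTU/hr


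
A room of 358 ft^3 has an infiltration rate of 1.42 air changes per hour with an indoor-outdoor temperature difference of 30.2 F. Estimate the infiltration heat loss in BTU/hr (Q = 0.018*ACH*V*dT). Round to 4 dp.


Q = 0.018 * 1.42 * 358 * 30.2 = 276.3445 BTU/hr

276.3445 BTU/hr


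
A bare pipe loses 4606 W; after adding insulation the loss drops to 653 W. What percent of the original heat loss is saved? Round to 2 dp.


Savings = ((4606-653)/4606)*100 = 85.82 %

85.82 %


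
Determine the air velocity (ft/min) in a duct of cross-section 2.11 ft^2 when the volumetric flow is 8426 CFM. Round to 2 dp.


V = 8426 / 2.11 = 3993.36 ft/min

3993.36 ft/min


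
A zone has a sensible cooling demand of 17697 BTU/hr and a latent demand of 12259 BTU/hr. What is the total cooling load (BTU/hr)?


Qt = 17697 + 12259 = 29956 BTU/hr

29956 BTU/hr


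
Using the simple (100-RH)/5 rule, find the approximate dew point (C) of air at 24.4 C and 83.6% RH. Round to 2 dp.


Td = 24.4 - (100-83.6)/5 = 21.12 C

21.12 C


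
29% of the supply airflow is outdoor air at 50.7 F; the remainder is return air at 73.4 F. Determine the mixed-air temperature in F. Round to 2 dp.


T_mix = 0.29*50.7 + 0.71*73.4 = 66.82 F

66.82 F


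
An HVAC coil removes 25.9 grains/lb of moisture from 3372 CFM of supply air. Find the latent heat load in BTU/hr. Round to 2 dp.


Q = 0.68 * 3372 * 25.9 = 59387.66 BTU/hr

59387.66 BTU/hr


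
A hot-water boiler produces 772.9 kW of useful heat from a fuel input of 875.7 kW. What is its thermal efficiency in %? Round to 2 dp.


eta = (772.9/875.7)*100 = 88.26 %

88.26 %


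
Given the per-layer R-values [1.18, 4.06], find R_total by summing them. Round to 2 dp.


R_total = 1.18 + 4.06 = 5.24

5.24


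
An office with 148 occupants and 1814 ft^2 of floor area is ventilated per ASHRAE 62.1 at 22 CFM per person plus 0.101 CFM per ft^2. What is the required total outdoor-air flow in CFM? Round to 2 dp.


Total = 148*22 + 1814*0.101 = 3439.21 CFM

3439.21 CFM


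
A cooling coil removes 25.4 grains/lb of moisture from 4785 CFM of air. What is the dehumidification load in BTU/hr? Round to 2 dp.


Q = 0.68 * 4785 * 25.4 = 82646.52 BTU/hr

82646.52 BTU/hr


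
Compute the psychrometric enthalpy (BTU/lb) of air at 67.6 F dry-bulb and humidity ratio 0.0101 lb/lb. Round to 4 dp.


h = 0.24*67.6 + 0.0101*(1061+0.444*67.6) = 27.2432 BTU/lb

27.2432 BTU/lb


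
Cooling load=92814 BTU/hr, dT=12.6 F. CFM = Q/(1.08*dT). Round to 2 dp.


CFM = 92814 / (1.08 * 12.6) = 6820.55

6820.55 CFM


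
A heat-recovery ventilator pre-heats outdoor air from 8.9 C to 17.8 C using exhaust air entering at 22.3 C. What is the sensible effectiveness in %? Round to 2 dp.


eff = (17.8-8.9)/(22.3-8.9)*100 = 66.42 %

66.42 %


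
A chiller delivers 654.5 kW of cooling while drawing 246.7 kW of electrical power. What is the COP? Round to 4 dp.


COP = 654.5 / 246.7 = 2.6530

2.6530


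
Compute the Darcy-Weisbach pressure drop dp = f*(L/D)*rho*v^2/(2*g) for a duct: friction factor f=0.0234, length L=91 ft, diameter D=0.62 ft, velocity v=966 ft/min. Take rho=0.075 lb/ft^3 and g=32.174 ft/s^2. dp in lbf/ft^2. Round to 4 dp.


v_fps = 966/60 = 16.1 ft/s
dp = 0.0234*(91/0.62)*0.075*16.1^2/(2*32.174) = 1.0376 lbf/ft^2

1.0376 lbf/ft^2


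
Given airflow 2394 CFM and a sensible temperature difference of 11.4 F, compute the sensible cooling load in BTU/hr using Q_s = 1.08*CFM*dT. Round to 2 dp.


Q = 1.08 * 2394 * 11.4 = 29474.93 BTU/hr

29474.93 BTU/hr


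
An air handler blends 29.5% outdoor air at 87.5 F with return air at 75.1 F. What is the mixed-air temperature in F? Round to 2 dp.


T_mix = 75.1 + (29.5/100)*(87.5-75.1) = 78.76 F

78.76 F


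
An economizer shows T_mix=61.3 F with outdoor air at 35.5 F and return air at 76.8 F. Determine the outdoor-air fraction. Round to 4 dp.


frac = (61.3 - 76.8) / (35.5 - 76.8) = 0.3753

0.3753


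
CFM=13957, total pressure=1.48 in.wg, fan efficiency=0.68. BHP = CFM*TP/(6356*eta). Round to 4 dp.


BHP = 13957 * 1.48 / (6356 * 0.68) = 4.7793 hp

4.7793 hp


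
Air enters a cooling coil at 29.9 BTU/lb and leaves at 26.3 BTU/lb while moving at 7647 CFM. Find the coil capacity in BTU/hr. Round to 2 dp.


Q = 4.5 * 7647 * (29.9 - 26.3) = 123881.40 BTU/hr

123881.40 BTU/hr


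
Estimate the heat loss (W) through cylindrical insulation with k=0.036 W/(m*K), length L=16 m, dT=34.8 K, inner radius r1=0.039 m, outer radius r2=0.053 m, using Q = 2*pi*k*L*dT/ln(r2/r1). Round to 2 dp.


Q = 2*pi*0.036*16*34.8/ln(0.053/0.039) = 410.61 W

410.61 W


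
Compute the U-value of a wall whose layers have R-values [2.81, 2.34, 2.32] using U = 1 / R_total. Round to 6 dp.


R_total = 2.81 + 2.34 + 2.32 = 7.47
U = 1/7.47 = 0.133869

0.133869


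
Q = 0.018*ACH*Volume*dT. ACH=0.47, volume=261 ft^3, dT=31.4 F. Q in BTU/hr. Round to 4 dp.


Q = 0.018 * 0.47 * 261 * 31.4 = 69.3331 BTU/hr

69.3331 BTU/hr


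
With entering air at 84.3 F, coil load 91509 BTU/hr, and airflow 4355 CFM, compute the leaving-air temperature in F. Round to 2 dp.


dT = 91509/(1.08*4355) = 19.4559
T_leave = 84.3 - 19.4559 = 64.84 F

64.84 F


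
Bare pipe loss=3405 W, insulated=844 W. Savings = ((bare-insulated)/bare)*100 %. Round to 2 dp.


Savings = ((3405-844)/3405)*100 = 75.21 %

75.21 %


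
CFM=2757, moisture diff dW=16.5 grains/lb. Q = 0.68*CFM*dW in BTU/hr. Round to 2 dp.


Q = 0.68 * 2757 * 16.5 = 30933.54 BTU/hr

30933.54 BTU/hr


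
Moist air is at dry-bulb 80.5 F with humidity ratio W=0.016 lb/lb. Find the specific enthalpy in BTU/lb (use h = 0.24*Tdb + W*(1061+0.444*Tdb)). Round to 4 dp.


h = 0.24*80.5 + 0.016*(1061+0.444*80.5) = 36.8679 BTU/lb

36.8679 BTU/lb


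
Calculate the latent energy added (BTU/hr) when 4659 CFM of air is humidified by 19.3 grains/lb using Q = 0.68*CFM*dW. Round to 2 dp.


Q = 0.68 * 4659 * 19.3 = 61144.72 BTU/hr

61144.72 BTU/hr


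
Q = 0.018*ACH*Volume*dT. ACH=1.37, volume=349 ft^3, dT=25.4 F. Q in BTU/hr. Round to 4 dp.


Q = 0.018 * 1.37 * 349 * 25.4 = 218.6010 BTU/hr

218.6010 BTU/hr


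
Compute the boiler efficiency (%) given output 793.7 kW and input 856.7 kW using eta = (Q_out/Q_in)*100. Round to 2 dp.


eta = (793.7/856.7)*100 = 92.65 %

92.65 %


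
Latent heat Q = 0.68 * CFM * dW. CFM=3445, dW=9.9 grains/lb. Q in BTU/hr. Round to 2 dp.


Q = 0.68 * 3445 * 9.9 = 23191.74 BTU/hr

23191.74 BTU/hr


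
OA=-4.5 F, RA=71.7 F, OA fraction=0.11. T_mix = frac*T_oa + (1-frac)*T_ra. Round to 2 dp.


T_mix = 0.11*(-4.5) + 0.89*71.7 = 63.32 F

63.32 F


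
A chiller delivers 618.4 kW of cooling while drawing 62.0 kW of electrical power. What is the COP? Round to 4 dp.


COP = 618.4 / 62.0 = 9.9742

9.9742


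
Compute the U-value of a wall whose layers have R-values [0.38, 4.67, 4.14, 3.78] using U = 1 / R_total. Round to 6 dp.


R_total = 0.38 + 4.67 + 4.14 + 3.78 = 12.97
U = 1/12.97 = 0.077101

0.077101


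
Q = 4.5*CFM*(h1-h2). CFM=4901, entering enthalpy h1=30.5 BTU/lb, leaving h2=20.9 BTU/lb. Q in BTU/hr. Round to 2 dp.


Q = 4.5 * 4901 * (30.5 - 20.9) = 211723.20 BTU/hr

211723.20 BTU/hr


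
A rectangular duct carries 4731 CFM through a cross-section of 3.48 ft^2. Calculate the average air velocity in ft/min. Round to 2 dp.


V = 4731 / 3.48 = 1359.48 ft/min

1359.48 ft/min


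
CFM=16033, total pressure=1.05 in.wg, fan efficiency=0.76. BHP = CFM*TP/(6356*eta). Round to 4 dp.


BHP = 16033 * 1.05 / (6356 * 0.76) = 3.4850 hp

3.4850 hp


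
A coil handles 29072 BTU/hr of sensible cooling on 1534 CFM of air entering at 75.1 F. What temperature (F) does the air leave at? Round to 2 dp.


dT = 29072/(1.08*1534) = 17.5479
T_leave = 75.1 - 17.5479 = 57.55 F

57.55 F


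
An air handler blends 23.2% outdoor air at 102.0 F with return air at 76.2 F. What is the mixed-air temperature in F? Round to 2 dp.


T_mix = 76.2 + (23.2/100)*(102.0-76.2) = 82.19 F

82.19 F


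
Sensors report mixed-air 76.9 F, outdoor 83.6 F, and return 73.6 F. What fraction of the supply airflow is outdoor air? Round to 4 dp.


frac = (76.9 - 73.6) / (83.6 - 73.6) = 0.3300

0.3300


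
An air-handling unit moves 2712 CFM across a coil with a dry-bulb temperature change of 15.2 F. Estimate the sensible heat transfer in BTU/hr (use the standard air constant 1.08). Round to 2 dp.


Q = 1.08 * 2712 * 15.2 = 44520.19 BTU/hr

44520.19 BTU/hr


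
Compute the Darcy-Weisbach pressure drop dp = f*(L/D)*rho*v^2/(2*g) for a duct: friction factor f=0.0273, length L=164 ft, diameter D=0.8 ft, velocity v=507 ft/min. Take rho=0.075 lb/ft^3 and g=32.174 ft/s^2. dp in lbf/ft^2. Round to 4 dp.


v_fps = 507/60 = 8.45 ft/s
dp = 0.0273*(164/0.8)*0.075*8.45^2/(2*32.174) = 0.4658 lbf/ft^2

0.4658 lbf/ft^2


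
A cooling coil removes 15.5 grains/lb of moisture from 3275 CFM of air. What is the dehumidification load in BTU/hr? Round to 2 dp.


Q = 0.68 * 3275 * 15.5 = 34518.50 BTU/hr

34518.50 BTU/hr


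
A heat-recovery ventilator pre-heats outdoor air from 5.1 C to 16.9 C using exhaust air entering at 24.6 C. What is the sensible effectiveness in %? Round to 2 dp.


eff = (16.9-5.1)/(24.6-5.1)*100 = 60.51 %

60.51 %


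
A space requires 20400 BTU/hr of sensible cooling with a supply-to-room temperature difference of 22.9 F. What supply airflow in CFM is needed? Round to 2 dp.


CFM = 20400 / (1.08 * 22.9) = 824.84

824.84 CFM


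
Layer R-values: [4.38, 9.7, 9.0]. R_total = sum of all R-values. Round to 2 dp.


R_total = 4.38 + 9.7 + 9.0 = 23.08

23.08


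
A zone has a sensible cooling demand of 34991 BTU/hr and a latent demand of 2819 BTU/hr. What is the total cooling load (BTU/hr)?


Qt = 34991 + 2819 = 37810 BTU/hr

37810 BTU/hr


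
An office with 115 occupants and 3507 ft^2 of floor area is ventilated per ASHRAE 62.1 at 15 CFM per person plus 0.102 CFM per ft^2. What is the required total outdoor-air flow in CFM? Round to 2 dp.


Total = 115*15 + 3507*0.102 = 2082.71 CFM

2082.71 CFM


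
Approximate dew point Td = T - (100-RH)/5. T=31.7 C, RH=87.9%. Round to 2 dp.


Td = 31.7 - (100-87.9)/5 = 29.28 C

29.28 C


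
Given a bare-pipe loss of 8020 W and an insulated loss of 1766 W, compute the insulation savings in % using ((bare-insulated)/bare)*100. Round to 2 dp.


Savings = ((8020-1766)/8020)*100 = 77.98 %

77.98 %


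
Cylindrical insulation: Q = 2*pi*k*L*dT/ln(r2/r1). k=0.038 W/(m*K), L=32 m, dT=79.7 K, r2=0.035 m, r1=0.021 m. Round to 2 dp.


Q = 2*pi*0.038*32*79.7/ln(0.035/0.021) = 1192.06 W

1192.06 W


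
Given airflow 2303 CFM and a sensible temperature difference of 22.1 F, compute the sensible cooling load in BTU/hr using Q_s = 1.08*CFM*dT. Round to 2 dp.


Q = 1.08 * 2303 * 22.1 = 54968.00 BTU/hr

54968.00 BTU/hr


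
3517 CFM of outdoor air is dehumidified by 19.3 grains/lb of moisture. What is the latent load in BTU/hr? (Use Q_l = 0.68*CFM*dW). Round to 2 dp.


Q = 0.68 * 3517 * 19.3 = 46157.11 BTU/hr

46157.11 BTU/hr


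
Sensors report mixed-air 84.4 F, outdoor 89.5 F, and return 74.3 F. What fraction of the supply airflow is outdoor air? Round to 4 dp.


frac = (84.4 - 74.3) / (89.5 - 74.3) = 0.6645

0.6645


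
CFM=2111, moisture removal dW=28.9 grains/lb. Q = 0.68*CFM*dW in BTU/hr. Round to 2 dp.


Q = 0.68 * 2111 * 28.9 = 41485.37 BTU/hr

41485.37 BTU/hr


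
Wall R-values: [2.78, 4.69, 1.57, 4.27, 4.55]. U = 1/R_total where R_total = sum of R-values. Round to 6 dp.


R_total = 2.78 + 4.69 + 1.57 + 4.27 + 4.55 = 17.86
U = 1/17.86 = 0.055991

0.055991


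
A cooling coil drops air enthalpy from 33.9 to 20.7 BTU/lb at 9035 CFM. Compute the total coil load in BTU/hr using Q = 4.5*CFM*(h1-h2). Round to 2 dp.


Q = 4.5 * 9035 * (33.9 - 20.7) = 536679.00 BTU/hr

536679.00 BTU/hr


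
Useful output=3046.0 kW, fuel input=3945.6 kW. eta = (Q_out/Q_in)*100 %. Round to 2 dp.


eta = (3046.0/3945.6)*100 = 77.20 %

77.20 %


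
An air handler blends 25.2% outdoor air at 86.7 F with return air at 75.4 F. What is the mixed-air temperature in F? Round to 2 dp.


T_mix = 75.4 + (25.2/100)*(86.7-75.4) = 78.25 F

78.25 F


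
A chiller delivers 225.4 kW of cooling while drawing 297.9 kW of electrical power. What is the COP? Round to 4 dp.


COP = 225.4 / 297.9 = 0.7566

0.7566


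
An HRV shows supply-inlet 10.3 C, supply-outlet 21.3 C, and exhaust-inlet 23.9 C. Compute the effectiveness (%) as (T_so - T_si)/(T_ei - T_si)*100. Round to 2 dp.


eff = (21.3-10.3)/(23.9-10.3)*100 = 80.88 %

80.88 %


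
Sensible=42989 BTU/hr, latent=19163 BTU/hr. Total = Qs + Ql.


Qt = 42989 + 19163 = 62152 BTU/hr

62152 BTU/hr


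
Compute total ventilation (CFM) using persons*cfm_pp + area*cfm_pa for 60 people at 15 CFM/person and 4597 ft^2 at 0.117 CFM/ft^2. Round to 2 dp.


Total = 60*15 + 4597*0.117 = 1437.85 CFM

1437.85 CFM


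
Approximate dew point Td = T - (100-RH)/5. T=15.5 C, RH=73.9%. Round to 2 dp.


Td = 15.5 - (100-73.9)/5 = 10.28 C

10.28 C


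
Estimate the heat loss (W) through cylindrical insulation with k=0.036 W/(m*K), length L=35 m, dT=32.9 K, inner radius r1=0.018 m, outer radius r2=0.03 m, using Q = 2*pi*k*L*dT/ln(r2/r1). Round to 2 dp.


Q = 2*pi*0.036*35*32.9/ln(0.03/0.018) = 509.89 W

509.89 W


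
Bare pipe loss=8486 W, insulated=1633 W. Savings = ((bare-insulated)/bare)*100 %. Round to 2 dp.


Savings = ((8486-1633)/8486)*100 = 80.76 %

80.76 %


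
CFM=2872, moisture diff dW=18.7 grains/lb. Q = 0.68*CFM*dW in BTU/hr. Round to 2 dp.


Q = 0.68 * 2872 * 18.7 = 36520.35 BTU/hr

36520.35 BTU/hr


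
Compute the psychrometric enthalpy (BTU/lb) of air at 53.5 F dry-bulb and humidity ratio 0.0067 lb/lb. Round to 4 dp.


h = 0.24*53.5 + 0.0067*(1061+0.444*53.5) = 20.1079 BTU/lb

20.1079 BTU/lb


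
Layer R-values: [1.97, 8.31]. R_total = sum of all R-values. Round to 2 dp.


R_total = 1.97 + 8.31 = 10.28

10.28


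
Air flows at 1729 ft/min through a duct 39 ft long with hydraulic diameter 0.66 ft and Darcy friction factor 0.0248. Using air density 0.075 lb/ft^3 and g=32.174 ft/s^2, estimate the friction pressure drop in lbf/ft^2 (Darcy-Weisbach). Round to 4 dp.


v_fps = 1729/60 = 28.8167 ft/s
dp = 0.0248*(39/0.66)*0.075*28.8167^2/(2*32.174) = 1.4184 lbf/ft^2

1.4184 lbf/ft^2


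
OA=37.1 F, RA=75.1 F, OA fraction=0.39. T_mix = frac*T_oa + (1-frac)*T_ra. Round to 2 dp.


T_mix = 0.39*37.1 + 0.61*75.1 = 60.28 F

60.28 F


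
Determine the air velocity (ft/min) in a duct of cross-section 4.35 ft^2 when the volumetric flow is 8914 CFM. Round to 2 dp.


V = 8914 / 4.35 = 2049.20 ft/min

2049.20 ft/min


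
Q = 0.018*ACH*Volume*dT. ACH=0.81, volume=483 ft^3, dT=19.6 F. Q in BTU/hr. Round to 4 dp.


Q = 0.018 * 0.81 * 483 * 19.6 = 138.0259 BTU/hr

138.0259 BTU/hr


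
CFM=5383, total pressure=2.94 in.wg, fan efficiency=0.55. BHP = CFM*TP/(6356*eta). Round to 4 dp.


BHP = 5383 * 2.94 / (6356 * 0.55) = 4.5272 hp

4.5272 hp


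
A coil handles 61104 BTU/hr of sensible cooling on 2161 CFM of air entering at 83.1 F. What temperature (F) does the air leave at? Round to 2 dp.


dT = 61104/(1.08*2161) = 26.1813
T_leave = 83.1 - 26.1813 = 56.92 F

56.92 F


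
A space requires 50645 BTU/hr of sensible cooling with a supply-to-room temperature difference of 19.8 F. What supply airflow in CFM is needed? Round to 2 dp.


CFM = 50645 / (1.08 * 19.8) = 2368.36

2368.36 CFM


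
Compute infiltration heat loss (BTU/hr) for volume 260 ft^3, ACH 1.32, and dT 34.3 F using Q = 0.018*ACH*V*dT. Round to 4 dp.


Q = 0.018 * 1.32 * 260 * 34.3 = 211.8917 BTU/hr

211.8917 BTU/hr


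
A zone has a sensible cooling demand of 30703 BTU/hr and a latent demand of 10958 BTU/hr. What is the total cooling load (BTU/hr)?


Qt = 30703 + 10958 = 41661 BTU/hr

41661 BTU/hr


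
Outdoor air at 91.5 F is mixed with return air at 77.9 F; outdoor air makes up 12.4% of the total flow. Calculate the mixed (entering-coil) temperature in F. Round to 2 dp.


T_mix = 77.9 + (12.4/100)*(91.5-77.9) = 79.59 F

79.59 F


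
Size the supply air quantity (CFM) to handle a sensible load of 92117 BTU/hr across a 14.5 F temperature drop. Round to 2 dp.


CFM = 92117 / (1.08 * 14.5) = 5882.31

5882.31 CFM


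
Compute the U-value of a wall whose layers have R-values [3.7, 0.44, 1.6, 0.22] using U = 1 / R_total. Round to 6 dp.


R_total = 3.7 + 0.44 + 1.6 + 0.22 = 5.96
U = 1/5.96 = 0.167785

0.167785


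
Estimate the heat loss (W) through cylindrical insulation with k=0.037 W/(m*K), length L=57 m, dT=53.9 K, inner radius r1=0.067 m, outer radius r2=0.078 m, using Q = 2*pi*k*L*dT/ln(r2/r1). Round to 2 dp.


Q = 2*pi*0.037*57*53.9/ln(0.078/0.067) = 4698.46 W

4698.46 W


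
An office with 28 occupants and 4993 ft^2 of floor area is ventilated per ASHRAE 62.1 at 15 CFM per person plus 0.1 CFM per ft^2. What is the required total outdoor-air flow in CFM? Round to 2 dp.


Total = 28*15 + 4993*0.1 = 919.30 CFM

919.30 CFM


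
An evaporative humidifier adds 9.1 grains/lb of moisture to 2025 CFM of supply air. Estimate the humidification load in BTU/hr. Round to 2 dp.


Q = 0.68 * 2025 * 9.1 = 12530.70 BTU/hr

12530.70 BTU/hr


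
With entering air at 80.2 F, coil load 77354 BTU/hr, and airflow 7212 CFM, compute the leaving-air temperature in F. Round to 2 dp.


dT = 77354/(1.08*7212) = 9.9312
T_leave = 80.2 - 9.9312 = 70.27 F

70.27 F


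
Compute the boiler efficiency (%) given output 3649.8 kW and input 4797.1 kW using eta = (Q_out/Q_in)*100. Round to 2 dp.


eta = (3649.8/4797.1)*100 = 76.08 %

76.08 %


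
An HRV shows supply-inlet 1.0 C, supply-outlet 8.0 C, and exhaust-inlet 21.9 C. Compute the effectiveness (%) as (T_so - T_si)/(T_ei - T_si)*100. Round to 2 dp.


eff = (8.0-1.0)/(21.9-1.0)*100 = 33.49 %

33.49 %


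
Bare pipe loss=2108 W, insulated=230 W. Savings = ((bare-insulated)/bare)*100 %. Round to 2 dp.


Savings = ((2108-230)/2108)*100 = 89.09 %

89.09 %


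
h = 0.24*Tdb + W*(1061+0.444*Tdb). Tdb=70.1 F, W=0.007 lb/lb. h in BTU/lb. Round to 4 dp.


h = 0.24*70.1 + 0.007*(1061+0.444*70.1) = 24.4689 BTU/lb

24.4689 BTU/lb


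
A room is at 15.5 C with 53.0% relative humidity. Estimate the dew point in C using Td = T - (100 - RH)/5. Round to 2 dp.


Td = 15.5 - (100-53.0)/5 = 6.10 C

6.10 C


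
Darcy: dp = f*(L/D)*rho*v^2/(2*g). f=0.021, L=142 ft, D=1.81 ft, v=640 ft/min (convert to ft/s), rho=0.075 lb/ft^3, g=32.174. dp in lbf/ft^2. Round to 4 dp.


v_fps = 640/60 = 10.6667 ft/s
dp = 0.021*(142/1.81)*0.075*10.6667^2/(2*32.174) = 0.2185 lbf/ft^2

0.2185 lbf/ft^2


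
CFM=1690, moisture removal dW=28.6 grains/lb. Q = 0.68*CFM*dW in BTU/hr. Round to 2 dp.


Q = 0.68 * 1690 * 28.6 = 32867.12 BTU/hr

32867.12 BTU/hr


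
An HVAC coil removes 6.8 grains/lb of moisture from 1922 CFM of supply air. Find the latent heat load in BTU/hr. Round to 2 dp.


Q = 0.68 * 1922 * 6.8 = 8887.33 BTU/hr

8887.33 BTU/hr


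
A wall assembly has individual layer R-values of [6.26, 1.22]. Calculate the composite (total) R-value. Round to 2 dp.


R_total = 6.26 + 1.22 = 7.48

7.48


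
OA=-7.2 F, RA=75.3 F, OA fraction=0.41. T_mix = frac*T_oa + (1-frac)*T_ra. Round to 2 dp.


T_mix = 0.41*(-7.2) + 0.59*75.3 = 41.48 F

41.48 F


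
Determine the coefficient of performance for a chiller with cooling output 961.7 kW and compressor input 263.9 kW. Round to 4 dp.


COP = 961.7 / 263.9 = 3.6442

3.6442


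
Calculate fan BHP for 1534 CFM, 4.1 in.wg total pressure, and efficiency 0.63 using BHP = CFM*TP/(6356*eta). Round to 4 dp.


BHP = 1534 * 4.1 / (6356 * 0.63) = 1.5707 hp

1.5707 hp


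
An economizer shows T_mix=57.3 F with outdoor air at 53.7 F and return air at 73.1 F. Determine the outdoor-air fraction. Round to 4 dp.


frac = (57.3 - 73.1) / (53.7 - 73.1) = 0.8144

0.8144


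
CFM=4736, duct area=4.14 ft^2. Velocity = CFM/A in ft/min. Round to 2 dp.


V = 4736 / 4.14 = 1143.96 ft/min

1143.96 ft/min


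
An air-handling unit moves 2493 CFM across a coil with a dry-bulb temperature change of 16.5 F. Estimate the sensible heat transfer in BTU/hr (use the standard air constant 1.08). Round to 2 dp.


Q = 1.08 * 2493 * 16.5 = 44425.26 BTU/hr

44425.26 BTU/hr


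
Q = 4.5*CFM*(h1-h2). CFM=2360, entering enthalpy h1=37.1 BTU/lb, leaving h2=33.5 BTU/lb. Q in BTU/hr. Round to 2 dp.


Q = 4.5 * 2360 * (37.1 - 33.5) = 38232.00 BTU/hr

38232.00 BTU/hr


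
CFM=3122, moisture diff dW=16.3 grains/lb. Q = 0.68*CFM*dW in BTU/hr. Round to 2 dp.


Q = 0.68 * 3122 * 16.3 = 34604.25 BTU/hr

34604.25 BTU/hr


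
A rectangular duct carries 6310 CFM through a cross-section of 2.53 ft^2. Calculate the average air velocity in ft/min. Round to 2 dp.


V = 6310 / 2.53 = 2494.07 ft/min

2494.07 ft/min


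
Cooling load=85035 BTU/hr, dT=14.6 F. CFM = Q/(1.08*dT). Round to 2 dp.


CFM = 85035 / (1.08 * 14.6) = 5392.88

5392.88 CFM


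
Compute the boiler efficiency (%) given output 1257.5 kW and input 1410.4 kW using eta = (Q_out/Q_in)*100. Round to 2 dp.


eta = (1257.5/1410.4)*100 = 89.16 %

89.16 %


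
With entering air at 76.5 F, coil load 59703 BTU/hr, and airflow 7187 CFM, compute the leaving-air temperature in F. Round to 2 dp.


dT = 59703/(1.08*7187) = 7.6917
T_leave = 76.5 - 7.6917 = 68.81 F

68.81 F


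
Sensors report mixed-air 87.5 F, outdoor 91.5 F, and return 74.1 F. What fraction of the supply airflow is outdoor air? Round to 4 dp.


frac = (87.5 - 74.1) / (91.5 - 74.1) = 0.7701

0.7701


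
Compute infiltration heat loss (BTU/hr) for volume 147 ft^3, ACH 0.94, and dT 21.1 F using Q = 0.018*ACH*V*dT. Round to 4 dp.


Q = 0.018 * 0.94 * 147 * 21.1 = 52.4808 BTU/hr

52.4808 BTU/hr


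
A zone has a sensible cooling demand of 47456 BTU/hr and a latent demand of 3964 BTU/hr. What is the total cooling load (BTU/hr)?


Qt = 47456 + 3964 = 51420 BTU/hr

51420 BTU/hr


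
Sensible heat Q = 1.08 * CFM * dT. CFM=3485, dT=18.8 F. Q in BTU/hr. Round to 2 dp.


Q = 1.08 * 3485 * 18.8 = 70759.44 BTU/hr

70759.44 BTU/hr


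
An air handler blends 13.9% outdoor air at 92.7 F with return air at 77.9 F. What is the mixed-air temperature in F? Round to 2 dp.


T_mix = 77.9 + (13.9/100)*(92.7-77.9) = 79.96 F

79.96 F


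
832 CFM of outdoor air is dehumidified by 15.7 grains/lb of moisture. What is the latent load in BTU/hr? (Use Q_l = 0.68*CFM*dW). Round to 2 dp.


Q = 0.68 * 832 * 15.7 = 8882.43 BTU/hr

8882.43 BTU/hr


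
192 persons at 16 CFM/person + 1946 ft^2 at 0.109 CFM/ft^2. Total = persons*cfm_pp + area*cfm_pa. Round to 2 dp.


Total = 192*16 + 1946*0.109 = 3284.11 CFM

3284.11 CFM


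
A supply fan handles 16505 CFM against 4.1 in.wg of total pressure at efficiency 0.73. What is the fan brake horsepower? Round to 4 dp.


BHP = 16505 * 4.1 / (6356 * 0.73) = 14.5845 hp

14.5845 hp


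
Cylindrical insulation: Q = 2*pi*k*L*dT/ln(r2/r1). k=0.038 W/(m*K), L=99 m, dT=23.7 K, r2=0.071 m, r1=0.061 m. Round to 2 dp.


Q = 2*pi*0.038*99*23.7/ln(0.071/0.061) = 3690.27 W

3690.27 W


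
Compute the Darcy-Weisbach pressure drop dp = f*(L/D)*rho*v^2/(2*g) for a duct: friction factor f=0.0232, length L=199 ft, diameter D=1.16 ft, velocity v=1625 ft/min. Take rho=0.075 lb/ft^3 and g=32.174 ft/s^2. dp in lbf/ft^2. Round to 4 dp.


v_fps = 1625/60 = 27.0833 ft/s
dp = 0.0232*(199/1.16)*0.075*27.0833^2/(2*32.174) = 3.4026 lbf/ft^2

3.4026 lbf/ft^2


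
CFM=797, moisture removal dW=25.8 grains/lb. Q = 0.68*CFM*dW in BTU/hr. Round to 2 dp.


Q = 0.68 * 797 * 25.8 = 13982.57 BTU/hr

13982.57 BTU/hr


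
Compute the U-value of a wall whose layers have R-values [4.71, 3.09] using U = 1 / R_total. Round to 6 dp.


R_total = 4.71 + 3.09 = 7.80
U = 1/7.80 = 0.128205

0.128205


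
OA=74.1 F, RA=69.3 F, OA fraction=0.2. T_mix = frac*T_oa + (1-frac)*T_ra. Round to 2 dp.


T_mix = 0.2*74.1 + 0.8*69.3 = 70.26 F

70.26 F


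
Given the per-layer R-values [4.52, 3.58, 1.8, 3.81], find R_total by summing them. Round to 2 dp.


R_total = 4.52 + 3.58 + 1.8 + 3.81 = 13.71

13.71


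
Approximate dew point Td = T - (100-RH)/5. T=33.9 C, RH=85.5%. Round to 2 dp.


Td = 33.9 - (100-85.5)/5 = 31.00 C

31.00 C


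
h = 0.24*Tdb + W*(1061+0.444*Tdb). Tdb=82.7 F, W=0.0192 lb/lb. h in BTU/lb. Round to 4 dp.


h = 0.24*82.7 + 0.0192*(1061+0.444*82.7) = 40.9242 BTU/lb

40.9242 BTU/lb


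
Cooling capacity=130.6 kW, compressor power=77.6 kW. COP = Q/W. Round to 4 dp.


COP = 130.6 / 77.6 = 1.6830

1.6830


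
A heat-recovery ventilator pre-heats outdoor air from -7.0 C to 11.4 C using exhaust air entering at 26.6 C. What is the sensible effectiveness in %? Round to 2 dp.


eff = (11.4-(-7.0))/(26.6-(-7.0))*100 = 54.76 %

54.76 %


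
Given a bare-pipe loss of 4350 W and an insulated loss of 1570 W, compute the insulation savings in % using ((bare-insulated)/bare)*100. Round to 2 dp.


Savings = ((4350-1570)/4350)*100 = 63.91 %

63.91 %


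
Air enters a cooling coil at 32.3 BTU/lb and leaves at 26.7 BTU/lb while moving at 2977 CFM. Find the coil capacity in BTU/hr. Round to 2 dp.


Q = 4.5 * 2977 * (32.3 - 26.7) = 75020.40 BTU/hr

75020.40 BTU/hr


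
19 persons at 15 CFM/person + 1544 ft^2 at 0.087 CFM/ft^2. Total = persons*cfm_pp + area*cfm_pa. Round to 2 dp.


Total = 19*15 + 1544*0.087 = 419.33 CFM

419.33 CFM


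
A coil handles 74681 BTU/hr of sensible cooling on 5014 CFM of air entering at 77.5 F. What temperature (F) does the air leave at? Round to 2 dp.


dT = 74681/(1.08*5014) = 13.7912
T_leave = 77.5 - 13.7912 = 63.71 F

63.71 F


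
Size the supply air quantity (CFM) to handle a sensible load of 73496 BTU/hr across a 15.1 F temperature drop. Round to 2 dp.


CFM = 73496 / (1.08 * 15.1) = 4506.75

4506.75 CFM


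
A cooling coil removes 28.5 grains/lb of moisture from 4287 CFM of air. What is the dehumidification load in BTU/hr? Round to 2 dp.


Q = 0.68 * 4287 * 28.5 = 83082.06 BTU/hr

83082.06 BTU/hr


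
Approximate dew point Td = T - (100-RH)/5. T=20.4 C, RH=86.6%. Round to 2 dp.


Td = 20.4 - (100-86.6)/5 = 17.72 C

17.72 C


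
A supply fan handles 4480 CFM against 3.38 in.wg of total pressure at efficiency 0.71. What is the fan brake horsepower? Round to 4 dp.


BHP = 4480 * 3.38 / (6356 * 0.71) = 3.3555 hp

3.3555 hp


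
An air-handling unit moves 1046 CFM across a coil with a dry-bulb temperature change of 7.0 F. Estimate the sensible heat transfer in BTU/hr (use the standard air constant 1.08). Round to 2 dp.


Q = 1.08 * 1046 * 7.0 = 7907.76 BTU/hr

7907.76 BTU/hr


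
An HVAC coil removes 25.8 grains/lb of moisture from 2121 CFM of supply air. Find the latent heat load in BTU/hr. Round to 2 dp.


Q = 0.68 * 2121 * 25.8 = 37210.82 BTU/hr

37210.82 BTU/hr


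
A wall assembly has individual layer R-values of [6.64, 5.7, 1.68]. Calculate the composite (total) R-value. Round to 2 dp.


R_total = 6.64 + 5.7 + 1.68 = 14.02

14.02


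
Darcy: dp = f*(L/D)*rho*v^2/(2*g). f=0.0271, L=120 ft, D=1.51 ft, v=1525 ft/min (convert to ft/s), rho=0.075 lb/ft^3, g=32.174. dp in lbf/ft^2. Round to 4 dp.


v_fps = 1525/60 = 25.4167 ft/s
dp = 0.0271*(120/1.51)*0.075*25.4167^2/(2*32.174) = 1.6216 lbf/ft^2

1.6216 lbf/ft^2


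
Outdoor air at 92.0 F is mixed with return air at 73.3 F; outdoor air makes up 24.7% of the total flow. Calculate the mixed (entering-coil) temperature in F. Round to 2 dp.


T_mix = 73.3 + (24.7/100)*(92.0-73.3) = 77.92 F

77.92 F


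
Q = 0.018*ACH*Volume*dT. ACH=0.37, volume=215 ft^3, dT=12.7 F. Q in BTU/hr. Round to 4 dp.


Q = 0.018 * 0.37 * 215 * 12.7 = 18.1851 BTU/hr

18.1851 BTU/hr


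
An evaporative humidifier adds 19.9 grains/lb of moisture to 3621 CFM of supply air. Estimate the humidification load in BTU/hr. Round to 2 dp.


Q = 0.68 * 3621 * 19.9 = 48999.37 BTU/hr

48999.37 BTU/hr


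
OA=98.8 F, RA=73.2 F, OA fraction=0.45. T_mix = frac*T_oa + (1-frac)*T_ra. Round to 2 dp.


T_mix = 0.45*98.8 + 0.55*73.2 = 84.72 F

84.72 F


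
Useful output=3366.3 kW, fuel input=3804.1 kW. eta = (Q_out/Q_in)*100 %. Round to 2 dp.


eta = (3366.3/3804.1)*100 = 88.49 %

88.49 %


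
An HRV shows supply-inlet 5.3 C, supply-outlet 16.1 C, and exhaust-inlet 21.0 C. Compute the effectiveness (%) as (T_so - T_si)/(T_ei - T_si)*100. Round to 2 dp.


eff = (16.1-5.3)/(21.0-5.3)*100 = 68.79 %

68.79 %


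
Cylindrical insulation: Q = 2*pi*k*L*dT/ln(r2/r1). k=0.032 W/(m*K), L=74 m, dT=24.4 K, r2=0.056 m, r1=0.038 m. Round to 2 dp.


Q = 2*pi*0.032*74*24.4/ln(0.056/0.038) = 936.23 W

936.23 W


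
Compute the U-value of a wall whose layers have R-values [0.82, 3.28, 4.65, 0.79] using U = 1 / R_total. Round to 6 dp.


R_total = 0.82 + 3.28 + 4.65 + 0.79 = 9.54
U = 1/9.54 = 0.104822

0.104822


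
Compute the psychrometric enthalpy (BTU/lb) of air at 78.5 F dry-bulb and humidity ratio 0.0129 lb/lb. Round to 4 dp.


h = 0.24*78.5 + 0.0129*(1061+0.444*78.5) = 32.9765 BTU/lb

32.9765 BTU/lb


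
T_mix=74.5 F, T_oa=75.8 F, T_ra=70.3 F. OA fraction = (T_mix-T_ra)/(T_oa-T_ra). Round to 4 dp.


frac = (74.5 - 70.3) / (75.8 - 70.3) = 0.7636

0.7636


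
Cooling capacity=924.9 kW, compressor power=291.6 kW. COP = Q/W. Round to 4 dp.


COP = 924.9 / 291.6 = 3.1718

3.1718


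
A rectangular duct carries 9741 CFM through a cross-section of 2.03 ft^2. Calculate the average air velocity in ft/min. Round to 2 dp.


V = 9741 / 2.03 = 4798.52 ft/min

4798.52 ft/min


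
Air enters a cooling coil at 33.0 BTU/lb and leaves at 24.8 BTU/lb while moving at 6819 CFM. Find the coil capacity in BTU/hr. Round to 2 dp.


Q = 4.5 * 6819 * (33.0 - 24.8) = 251621.10 BTU/hr

251621.10 BTU/hr


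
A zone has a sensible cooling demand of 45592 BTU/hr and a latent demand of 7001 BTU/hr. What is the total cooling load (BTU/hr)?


Qt = 45592 + 7001 = 52593 BTU/hr

52593 BTU/hr


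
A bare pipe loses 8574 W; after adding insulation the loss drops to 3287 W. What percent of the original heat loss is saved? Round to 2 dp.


Savings = ((8574-3287)/8574)*100 = 61.66 %

61.66 %


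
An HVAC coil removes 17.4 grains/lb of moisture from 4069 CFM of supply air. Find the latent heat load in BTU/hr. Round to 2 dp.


Q = 0.68 * 4069 * 17.4 = 48144.41 BTU/hr

48144.41 BTU/hr


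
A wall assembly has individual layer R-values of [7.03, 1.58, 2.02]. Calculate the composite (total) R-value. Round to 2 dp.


R_total = 7.03 + 1.58 + 2.02 = 10.63

10.63


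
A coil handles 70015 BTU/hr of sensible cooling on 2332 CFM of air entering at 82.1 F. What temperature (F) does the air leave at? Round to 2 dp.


dT = 70015/(1.08*2332) = 27.7996
T_leave = 82.1 - 27.7996 = 54.30 F

54.30 F


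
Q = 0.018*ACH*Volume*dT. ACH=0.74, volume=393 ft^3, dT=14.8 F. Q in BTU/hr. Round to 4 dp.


Q = 0.018 * 0.74 * 393 * 14.8 = 77.4744 BTU/hr

77.4744 BTU/hr


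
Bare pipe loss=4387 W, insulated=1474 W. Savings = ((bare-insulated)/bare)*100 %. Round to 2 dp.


Savings = ((4387-1474)/4387)*100 = 66.40 %

66.40 %


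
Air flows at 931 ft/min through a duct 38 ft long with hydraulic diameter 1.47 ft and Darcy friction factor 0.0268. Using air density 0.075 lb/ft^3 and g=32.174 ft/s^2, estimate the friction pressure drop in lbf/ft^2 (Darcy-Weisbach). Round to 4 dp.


v_fps = 931/60 = 15.5167 ft/s
dp = 0.0268*(38/1.47)*0.075*15.5167^2/(2*32.174) = 0.1944 lbf/ft^2

0.1944 lbf/ft^2


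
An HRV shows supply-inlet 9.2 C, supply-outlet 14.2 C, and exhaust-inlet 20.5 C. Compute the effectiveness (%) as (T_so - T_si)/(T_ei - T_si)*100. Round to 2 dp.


eff = (14.2-9.2)/(20.5-9.2)*100 = 44.25 %

44.25 %


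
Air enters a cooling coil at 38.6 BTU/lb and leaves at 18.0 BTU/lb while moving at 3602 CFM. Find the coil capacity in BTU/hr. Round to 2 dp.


Q = 4.5 * 3602 * (38.6 - 18.0) = 333905.40 BTU/hr

333905.40 BTU/hr


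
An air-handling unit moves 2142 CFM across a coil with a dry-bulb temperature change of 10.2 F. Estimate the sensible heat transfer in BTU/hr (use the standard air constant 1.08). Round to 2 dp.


Q = 1.08 * 2142 * 10.2 = 23596.27 BTU/hr

23596.27 BTU/hr


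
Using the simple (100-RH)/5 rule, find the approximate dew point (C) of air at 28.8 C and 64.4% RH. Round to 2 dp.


Td = 28.8 - (100-64.4)/5 = 21.68 C

21.68 C


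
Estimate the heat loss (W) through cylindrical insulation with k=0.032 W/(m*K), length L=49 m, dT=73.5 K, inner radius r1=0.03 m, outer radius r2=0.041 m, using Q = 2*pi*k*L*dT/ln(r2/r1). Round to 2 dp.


Q = 2*pi*0.032*49*73.5/ln(0.041/0.03) = 2318.13 W

2318.13 W


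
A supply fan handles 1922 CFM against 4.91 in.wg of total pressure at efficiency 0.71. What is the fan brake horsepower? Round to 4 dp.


BHP = 1922 * 4.91 / (6356 * 0.71) = 2.0912 hp

2.0912 hp


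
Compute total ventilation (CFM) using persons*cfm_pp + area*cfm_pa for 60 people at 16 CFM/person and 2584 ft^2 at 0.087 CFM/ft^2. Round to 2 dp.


Total = 60*16 + 2584*0.087 = 1184.81 CFM

1184.81 CFM


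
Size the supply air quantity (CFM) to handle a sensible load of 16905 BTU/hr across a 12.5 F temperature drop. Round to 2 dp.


CFM = 16905 / (1.08 * 12.5) = 1252.22

1252.22 CFM


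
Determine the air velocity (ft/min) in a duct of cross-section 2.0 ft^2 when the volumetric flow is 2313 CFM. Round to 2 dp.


V = 2313 / 2.0 = 1156.50 ft/min

1156.50 ft/min


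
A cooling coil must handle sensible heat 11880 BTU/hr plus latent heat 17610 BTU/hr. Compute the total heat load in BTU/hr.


Qt = 11880 + 17610 = 29490 BTU/hr

29490 BTU/hr


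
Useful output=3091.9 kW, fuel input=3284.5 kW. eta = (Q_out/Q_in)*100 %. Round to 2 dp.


eta = (3091.9/3284.5)*100 = 94.14 %

94.14 %


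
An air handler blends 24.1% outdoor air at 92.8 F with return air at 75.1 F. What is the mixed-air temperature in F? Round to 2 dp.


T_mix = 75.1 + (24.1/100)*(92.8-75.1) = 79.37 F

79.37 F


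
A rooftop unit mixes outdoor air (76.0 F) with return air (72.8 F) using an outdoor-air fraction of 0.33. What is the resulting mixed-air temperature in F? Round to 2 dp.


T_mix = 0.33*76.0 + 0.67*72.8 = 73.86 F

73.86 F


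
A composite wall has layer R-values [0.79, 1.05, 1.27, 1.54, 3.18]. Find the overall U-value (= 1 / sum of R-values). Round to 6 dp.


R_total = 0.79 + 1.05 + 1.27 + 1.54 + 3.18 = 7.83
U = 1/7.83 = 0.127714

0.127714


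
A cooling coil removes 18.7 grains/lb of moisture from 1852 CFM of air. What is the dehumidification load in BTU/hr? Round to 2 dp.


Q = 0.68 * 1852 * 18.7 = 23550.03 BTU/hr

23550.03 BTU/hr


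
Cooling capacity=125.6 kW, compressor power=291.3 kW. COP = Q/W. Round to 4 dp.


COP = 125.6 / 291.3 = 0.4312

0.4312


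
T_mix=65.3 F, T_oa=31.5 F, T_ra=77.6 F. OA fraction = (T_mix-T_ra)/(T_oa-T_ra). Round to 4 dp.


frac = (65.3 - 77.6) / (31.5 - 77.6) = 0.2668

0.2668


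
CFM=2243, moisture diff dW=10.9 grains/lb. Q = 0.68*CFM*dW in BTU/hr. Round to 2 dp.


Q = 0.68 * 2243 * 10.9 = 16625.12 BTU/hr

16625.12 BTU/hr


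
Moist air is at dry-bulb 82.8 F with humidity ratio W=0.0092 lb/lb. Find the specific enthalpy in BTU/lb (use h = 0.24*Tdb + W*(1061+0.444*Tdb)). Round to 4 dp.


h = 0.24*82.8 + 0.0092*(1061+0.444*82.8) = 29.9714 BTU/lb

29.9714 BTU/lb


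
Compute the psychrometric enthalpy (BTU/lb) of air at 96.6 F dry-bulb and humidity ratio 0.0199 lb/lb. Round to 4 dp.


h = 0.24*96.6 + 0.0199*(1061+0.444*96.6) = 45.1514 BTU/lb

45.1514 BTU/lb


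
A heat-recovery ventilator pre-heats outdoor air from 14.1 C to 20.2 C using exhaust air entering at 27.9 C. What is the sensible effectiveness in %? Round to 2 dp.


eff = (20.2-14.1)/(27.9-14.1)*100 = 44.20 %

44.20 %


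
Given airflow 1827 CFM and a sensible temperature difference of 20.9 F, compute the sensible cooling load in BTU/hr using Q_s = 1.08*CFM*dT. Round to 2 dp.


Q = 1.08 * 1827 * 20.9 = 41239.04 BTU/hr

41239.04 BTU/hr


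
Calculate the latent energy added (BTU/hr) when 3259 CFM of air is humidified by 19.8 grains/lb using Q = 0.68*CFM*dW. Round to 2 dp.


Q = 0.68 * 3259 * 19.8 = 43879.18 BTU/hr

43879.18 BTU/hr


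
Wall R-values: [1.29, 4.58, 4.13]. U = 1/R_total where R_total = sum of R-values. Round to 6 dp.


R_total = 1.29 + 4.58 + 4.13 = 10.00
U = 1/10.00 = 0.100000

0.100000


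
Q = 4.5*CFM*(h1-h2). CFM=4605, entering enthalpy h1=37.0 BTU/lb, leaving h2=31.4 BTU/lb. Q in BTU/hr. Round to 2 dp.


Q = 4.5 * 4605 * (37.0 - 31.4) = 116046.00 BTU/hr

116046.00 BTU/hr


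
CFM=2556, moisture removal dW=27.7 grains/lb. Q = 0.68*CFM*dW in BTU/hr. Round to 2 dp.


Q = 0.68 * 2556 * 27.7 = 48144.82 BTU/hr

48144.82 BTU/hr


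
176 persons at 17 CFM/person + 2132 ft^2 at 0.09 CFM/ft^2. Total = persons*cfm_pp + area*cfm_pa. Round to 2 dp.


Total = 176*17 + 2132*0.09 = 3183.88 CFM

3183.88 CFM


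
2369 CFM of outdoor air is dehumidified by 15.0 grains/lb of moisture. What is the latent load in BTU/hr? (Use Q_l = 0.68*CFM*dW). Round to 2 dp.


Q = 0.68 * 2369 * 15.0 = 24163.80 BTU/hr

24163.80 BTU/hr


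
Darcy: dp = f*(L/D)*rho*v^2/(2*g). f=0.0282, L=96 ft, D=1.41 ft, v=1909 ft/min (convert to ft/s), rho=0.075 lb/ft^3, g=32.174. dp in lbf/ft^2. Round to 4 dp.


v_fps = 1909/60 = 31.8167 ft/s
dp = 0.0282*(96/1.41)*0.075*31.8167^2/(2*32.174) = 2.2654 lbf/ft^2

2.2654 lbf/ft^2


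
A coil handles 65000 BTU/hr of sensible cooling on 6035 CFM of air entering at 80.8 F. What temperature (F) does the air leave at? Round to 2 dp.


dT = 65000/(1.08*6035) = 9.9727
T_leave = 80.8 - 9.9727 = 70.83 F

70.83 F


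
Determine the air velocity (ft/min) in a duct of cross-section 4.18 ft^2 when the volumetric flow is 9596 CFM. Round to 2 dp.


V = 9596 / 4.18 = 2295.69 ft/min

2295.69 ft/min
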